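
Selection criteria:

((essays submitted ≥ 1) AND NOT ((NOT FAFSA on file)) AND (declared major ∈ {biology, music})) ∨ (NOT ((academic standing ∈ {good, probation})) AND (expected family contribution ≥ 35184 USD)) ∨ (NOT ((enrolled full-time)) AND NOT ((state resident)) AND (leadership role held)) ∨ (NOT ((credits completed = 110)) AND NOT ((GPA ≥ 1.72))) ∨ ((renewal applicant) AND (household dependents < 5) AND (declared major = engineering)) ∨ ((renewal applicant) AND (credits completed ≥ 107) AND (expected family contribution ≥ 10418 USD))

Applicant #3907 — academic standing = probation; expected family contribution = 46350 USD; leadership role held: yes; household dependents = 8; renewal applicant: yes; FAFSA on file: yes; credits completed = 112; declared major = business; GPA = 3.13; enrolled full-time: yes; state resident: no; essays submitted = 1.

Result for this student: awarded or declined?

Awarded

Atomic conditions:
  essays submitted ≥ 1: 1 ≥ 1 is true
  NOT FAFSA on file: yes → false
  declared major ∈ {biology, music}: business is not in the set → false
  academic standing ∈ {good, probation}: probation is in the set → true
  expected family contribution ≥ 35184 USD: 46350 ≥ 35184 is true
  enrolled full-time: yes → true
  state resident: no → false
  leadership role held: yes → true
  credits completed = 110: 112 == 110 is false
  GPA ≥ 1.72: 3.13 ≥ 1.72 is true
  renewal applicant: yes → true
  household dependents < 5: 8 < 5 is false
  declared major = engineering: business == engineering is false
  credits completed ≥ 107: 112 ≥ 107 is true
  expected family contribution ≥ 10418 USD: 46350 ≥ 10418 is true
Combine:
[1.2] NOT false = true
[1] true AND true AND false = false
[2.1] NOT true = false
[2] false AND true = false
[3.1] NOT true = false
[3.2] NOT false = true
[3] false AND true AND true = false
[4.1] NOT false = true
[4.2] NOT true = false
[4] true AND false = false
[5] true AND false AND false = false
[6] true AND true AND true = true
[root] false OR false OR false OR false OR false OR true = true
Overall: true → awarded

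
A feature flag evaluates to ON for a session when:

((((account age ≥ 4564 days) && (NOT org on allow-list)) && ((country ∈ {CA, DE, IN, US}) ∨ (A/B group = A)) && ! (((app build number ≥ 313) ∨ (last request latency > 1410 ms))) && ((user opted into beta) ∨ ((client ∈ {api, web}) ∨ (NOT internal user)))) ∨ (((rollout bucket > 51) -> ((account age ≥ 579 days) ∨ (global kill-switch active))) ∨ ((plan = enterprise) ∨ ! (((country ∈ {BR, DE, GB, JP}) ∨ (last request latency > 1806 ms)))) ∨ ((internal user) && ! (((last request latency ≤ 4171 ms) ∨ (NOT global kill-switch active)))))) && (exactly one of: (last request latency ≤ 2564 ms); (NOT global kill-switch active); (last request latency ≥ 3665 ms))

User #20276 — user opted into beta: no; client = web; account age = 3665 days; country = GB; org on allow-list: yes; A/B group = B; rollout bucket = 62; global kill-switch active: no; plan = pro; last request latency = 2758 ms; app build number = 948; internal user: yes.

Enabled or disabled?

Atomic conditions:
  account age ≥ 4564 days: 3665 ≥ 4564 is false
  NOT org on allow-list: yes → false
  country ∈ {CA, DE, IN, US}: GB is not in the set → false
  A/B group = A: B == A is false
  app build number ≥ 313: 948 ≥ 313 is true
  last request latency > 1410 ms: 2758 > 1410 is true
  user opted into beta: no → false
  client ∈ {api, web}: web is in the set → true
  NOT internal user: yes → false
  rollout bucket > 51: 62 > 51 is true
  account age ≥ 579 days: 3665 ≥ 579 is true
  global kill-switch active: no → false
  plan = enterprise: pro == enterprise is false
  country ∈ {BR, DE, GB, JP}: GB is in the set → true
  last request latency > 1806 ms: 2758 > 1806 is true
  internal user: yes → true
  last request latency ≤ 4171 ms: 2758 ≤ 4171 is true
  NOT global kill-switch active: no → true
  last request latency ≤ 2564 ms: 2758 ≤ 2564 is false
  last request latency ≥ 3665 ms: 2758 ≥ 3665 is false
Combine:
[1.1.1] false AND false = false
[1.1.2] false OR false = false
[1.1.3.1] true OR true = true
[1.1.3] NOT true = false
[1.1.4.2] true OR false = true
[1.1.4] false OR true = true
[1.1] false AND false AND false AND true = false
[1.2.1.2] true OR false = true
[1.2.1] true → true = true
[1.2.2.2.1] true OR true = true
[1.2.2.2] NOT true = false
[1.2.2] false OR false = false
[1.2.3.2.1] true OR true = true
[1.2.3.2] NOT true = false
[1.2.3] true AND false = false
[1.2] true OR false OR false = true
[1] false OR true = true
[2] exactly-one(false, true, false) = true
[root] true AND true = true
Overall: true → enabled

Enabled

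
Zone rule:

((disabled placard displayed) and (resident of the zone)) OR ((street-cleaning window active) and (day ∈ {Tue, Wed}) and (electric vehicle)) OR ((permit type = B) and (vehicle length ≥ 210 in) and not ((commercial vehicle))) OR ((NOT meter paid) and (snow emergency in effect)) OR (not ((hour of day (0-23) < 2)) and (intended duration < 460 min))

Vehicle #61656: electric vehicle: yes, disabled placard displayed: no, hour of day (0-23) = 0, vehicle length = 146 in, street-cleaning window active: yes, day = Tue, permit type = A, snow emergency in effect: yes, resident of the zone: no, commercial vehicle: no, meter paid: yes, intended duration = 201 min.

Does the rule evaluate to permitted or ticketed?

Atomic conditions:
  disabled placard displayed: no → false
  resident of the zone: no → false
  street-cleaning window active: yes → true
  day ∈ {Tue, Wed}: Tue is in the set → true
  electric vehicle: yes → true
  permit type = B: A == B is false
  vehicle length ≥ 210 in: 146 ≥ 210 is false
  commercial vehicle: no → false
  NOT meter paid: yes → false
  snow emergency in effect: yes → true
  hour of day (0-23) < 2: 0 < 2 is true
  intended duration < 460 min: 201 < 460 is true
Combine:
[1] false AND false = false
[2] true AND true AND true = true
[3.3] NOT false = true
[3] false AND false AND true = false
[4] false AND true = false
[5.1] NOT true = false
[5] false AND true = false
[root] false OR true OR false OR false OR false = true
Overall: true → permitted

Permitted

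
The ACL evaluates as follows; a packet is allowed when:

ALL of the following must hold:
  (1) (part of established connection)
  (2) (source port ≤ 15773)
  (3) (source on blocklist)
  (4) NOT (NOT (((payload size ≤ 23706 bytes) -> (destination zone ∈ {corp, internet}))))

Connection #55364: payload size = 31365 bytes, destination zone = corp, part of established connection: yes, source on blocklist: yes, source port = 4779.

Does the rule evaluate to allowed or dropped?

Atomic conditions:
  part of established connection: yes → true
  source port ≤ 15773: 4779 ≤ 15773 is true
  source on blocklist: yes → true
  payload size ≤ 23706 bytes: 31365 ≤ 23706 is false
  destination zone ∈ {corp, internet}: corp is in the set → true
Combine:
[4.1.1] false → true (antecedent false ⇒ implication holds) = true
[4.1] NOT true = false
[4] NOT false = true
[root] true AND true AND true AND true = true
Overall: true → allowed

Allowed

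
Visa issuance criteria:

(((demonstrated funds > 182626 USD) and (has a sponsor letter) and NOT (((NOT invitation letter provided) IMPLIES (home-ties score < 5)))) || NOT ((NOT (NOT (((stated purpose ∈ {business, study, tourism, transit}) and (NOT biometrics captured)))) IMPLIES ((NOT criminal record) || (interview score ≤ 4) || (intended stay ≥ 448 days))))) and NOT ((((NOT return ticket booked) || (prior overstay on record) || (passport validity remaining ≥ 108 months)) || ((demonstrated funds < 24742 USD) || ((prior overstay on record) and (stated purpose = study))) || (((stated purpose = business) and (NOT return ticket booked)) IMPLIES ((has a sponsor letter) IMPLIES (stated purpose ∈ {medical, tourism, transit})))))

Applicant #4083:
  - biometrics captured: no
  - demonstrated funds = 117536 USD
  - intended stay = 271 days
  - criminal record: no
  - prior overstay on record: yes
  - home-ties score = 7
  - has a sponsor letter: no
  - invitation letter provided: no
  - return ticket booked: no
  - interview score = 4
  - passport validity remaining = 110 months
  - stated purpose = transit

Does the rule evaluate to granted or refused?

Refused

Atomic conditions:
  demonstrated funds > 182626 USD: 117536 > 182626 is false
  has a sponsor letter: no → false
  NOT invitation letter provided: no → true
  home-ties score < 5: 7 < 5 is false
  stated purpose ∈ {business, study, tourism, transit}: transit is in the set → true
  NOT biometrics captured: no → true
  NOT criminal record: no → true
  interview score ≤ 4: 4 ≤ 4 is true
  intended stay ≥ 448 days: 271 ≥ 448 is false
  NOT return ticket booked: no → true
  prior overstay on record: yes → true
  passport validity remaining ≥ 108 months: 110 ≥ 108 is true
  demonstrated funds < 24742 USD: 117536 < 24742 is false
  stated purpose = study: transit == study is false
  stated purpose = business: transit == business is false
  stated purpose ∈ {medical, tourism, transit}: transit is in the set → true
Combine:
[1.1.3.1] true → false = false
[1.1.3] NOT false = true
[1.1] false AND false AND true = false
[1.2.1.1.1.1] true AND true = true
[1.2.1.1.1] NOT true = false
[1.2.1.1] NOT false = true
[1.2.1.2] true OR true OR false = true
[1.2.1] true → true = true
[1.2] NOT true = false
[1] false OR false = false
[2.1.1] true OR true OR true = true
[2.1.2.2] true AND false = false
[2.1.2] false OR false = false
[2.1.3.1] false AND true = false
[2.1.3.2] false → true (antecedent false ⇒ implication holds) = true
[2.1.3] false → true (antecedent false ⇒ implication holds) = true
[2.1] true OR false OR true = true
[2] NOT true = false
[root] false AND false = false
Overall: false → refused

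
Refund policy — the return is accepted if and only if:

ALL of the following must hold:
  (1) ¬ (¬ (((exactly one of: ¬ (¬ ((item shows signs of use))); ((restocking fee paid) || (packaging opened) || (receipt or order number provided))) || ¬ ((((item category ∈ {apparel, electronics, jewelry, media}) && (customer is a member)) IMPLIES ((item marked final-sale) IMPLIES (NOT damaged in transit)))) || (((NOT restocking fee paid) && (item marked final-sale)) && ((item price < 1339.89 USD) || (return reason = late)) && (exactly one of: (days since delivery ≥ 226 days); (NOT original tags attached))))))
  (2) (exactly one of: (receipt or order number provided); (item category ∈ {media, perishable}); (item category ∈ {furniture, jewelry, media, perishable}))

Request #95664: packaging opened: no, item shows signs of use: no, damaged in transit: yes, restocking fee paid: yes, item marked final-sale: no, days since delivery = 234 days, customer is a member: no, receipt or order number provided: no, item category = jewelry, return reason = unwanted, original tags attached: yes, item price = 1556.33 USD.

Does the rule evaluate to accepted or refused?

Atomic conditions:
  item shows signs of use: no → false
  restocking fee paid: yes → true
  packaging opened: no → false
  receipt or order number provided: no → false
  item category ∈ {apparel, electronics, jewelry, media}: jewelry is in the set → true
  customer is a member: no → false
  item marked final-sale: no → false
  NOT damaged in transit: yes → false
  NOT restocking fee paid: yes → false
  item price < 1339.89 USD: 1556.33 < 1339.89 is false
  return reason = late: unwanted == late is false
  days since delivery ≥ 226 days: 234 ≥ 226 is true
  NOT original tags attached: yes → false
  item category ∈ {media, perishable}: jewelry is not in the set → false
  item category ∈ {furniture, jewelry, media, perishable}: jewelry is in the set → true
Combine:
[1.1.1.1.1.1] NOT false = true
[1.1.1.1.1] NOT true = false
[1.1.1.1.2] true OR false OR false = true
[1.1.1.1] exactly-one(false, true) = true
[1.1.1.2.1.1] true AND false = false
[1.1.1.2.1.2] false → false (antecedent false ⇒ implication holds) = true
[1.1.1.2.1] false → true (antecedent false ⇒ implication holds) = true
[1.1.1.2] NOT true = false
[1.1.1.3.1] false AND false = false
[1.1.1.3.2] false OR false = false
[1.1.1.3.3] exactly-one(true, false) = true
[1.1.1.3] false AND false AND true = false
[1.1.1] true OR false OR false = true
[1.1] NOT true = false
[1] NOT false = true
[2] exactly-one(false, false, true) = true
[root] true AND true = true
Overall: true → accepted

Accepted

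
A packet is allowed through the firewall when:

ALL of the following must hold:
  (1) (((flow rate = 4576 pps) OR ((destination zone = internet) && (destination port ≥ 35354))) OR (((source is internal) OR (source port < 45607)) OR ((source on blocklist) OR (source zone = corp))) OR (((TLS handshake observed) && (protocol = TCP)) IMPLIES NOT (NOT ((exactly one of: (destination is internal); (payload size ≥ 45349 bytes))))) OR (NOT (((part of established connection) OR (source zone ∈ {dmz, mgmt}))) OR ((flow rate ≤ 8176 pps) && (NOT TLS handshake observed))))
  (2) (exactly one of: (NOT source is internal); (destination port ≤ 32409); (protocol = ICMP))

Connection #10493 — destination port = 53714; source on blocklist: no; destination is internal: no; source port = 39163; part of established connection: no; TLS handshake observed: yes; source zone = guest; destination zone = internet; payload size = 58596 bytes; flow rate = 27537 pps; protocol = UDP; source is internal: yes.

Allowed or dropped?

Atomic conditions:
  flow rate = 4576 pps: 27537 == 4576 is false
  destination zone = internet: internet == internet is true
  destination port ≥ 35354: 53714 ≥ 35354 is true
  source is internal: yes → true
  source port < 45607: 39163 < 45607 is true
  source on blocklist: no → false
  source zone = corp: guest == corp is false
  TLS handshake observed: yes → true
  protocol = TCP: UDP == TCP is false
  destination is internal: no → false
  payload size ≥ 45349 bytes: 58596 ≥ 45349 is true
  part of established connection: no → false
  source zone ∈ {dmz, mgmt}: guest is not in the set → false
  flow rate ≤ 8176 pps: 27537 ≤ 8176 is false
  NOT TLS handshake observed: yes → false
  NOT source is internal: yes → false
  destination port ≤ 32409: 53714 ≤ 32409 is false
  protocol = ICMP: UDP == ICMP is false
Combine:
[1.1.2] true AND true = true
[1.1] false OR true = true
[1.2.1] true OR true = true
[1.2.2] false OR false = false
[1.2] true OR false = true
[1.3.1] true AND false = false
[1.3.2.1.1] exactly-one(false, true) = true
[1.3.2.1] NOT true = false
[1.3.2] NOT false = true
[1.3] false → true (antecedent false ⇒ implication holds) = true
[1.4.1.1] false OR false = false
[1.4.1] NOT false = true
[1.4.2] false AND false = false
[1.4] true OR false = true
[1] true OR true OR true OR true = true
[2] exactly-one(false, false, false) = false
[root] true AND false = false
Overall: false → dropped

Dropped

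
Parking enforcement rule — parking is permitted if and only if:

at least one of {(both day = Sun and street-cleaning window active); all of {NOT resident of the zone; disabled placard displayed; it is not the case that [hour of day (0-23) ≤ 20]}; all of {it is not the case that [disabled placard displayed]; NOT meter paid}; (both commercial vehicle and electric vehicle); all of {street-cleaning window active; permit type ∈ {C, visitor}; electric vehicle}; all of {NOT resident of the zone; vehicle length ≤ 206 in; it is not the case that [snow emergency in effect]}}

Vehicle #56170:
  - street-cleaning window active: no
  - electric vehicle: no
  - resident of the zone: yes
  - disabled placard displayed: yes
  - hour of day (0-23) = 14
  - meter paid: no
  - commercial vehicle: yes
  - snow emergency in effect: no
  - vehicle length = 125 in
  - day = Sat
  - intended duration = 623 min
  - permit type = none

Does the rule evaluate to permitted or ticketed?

Ticketed

Atomic conditions:
  day = Sun: Sat == Sun is false
  street-cleaning window active: no → false
  NOT resident of the zone: yes → false
  disabled placard displayed: yes → true
  hour of day (0-23) ≤ 20: 14 ≤ 20 is true
  NOT meter paid: no → true
  commercial vehicle: yes → true
  electric vehicle: no → false
  permit type ∈ {C, visitor}: none is not in the set → false
  vehicle length ≤ 206 in: 125 ≤ 206 is true
  snow emergency in effect: no → false
Combine:
[1] false AND false = false
[2.3] NOT true = false
[2] false AND true AND false = false
[3.1] NOT true = false
[3] false AND true = false
[4] true AND false = false
[5] false AND false AND false = false
[6.3] NOT false = true
[6] false AND true AND true = false
[root] false OR false OR false OR false OR false OR false = false
Overall: false → ticketed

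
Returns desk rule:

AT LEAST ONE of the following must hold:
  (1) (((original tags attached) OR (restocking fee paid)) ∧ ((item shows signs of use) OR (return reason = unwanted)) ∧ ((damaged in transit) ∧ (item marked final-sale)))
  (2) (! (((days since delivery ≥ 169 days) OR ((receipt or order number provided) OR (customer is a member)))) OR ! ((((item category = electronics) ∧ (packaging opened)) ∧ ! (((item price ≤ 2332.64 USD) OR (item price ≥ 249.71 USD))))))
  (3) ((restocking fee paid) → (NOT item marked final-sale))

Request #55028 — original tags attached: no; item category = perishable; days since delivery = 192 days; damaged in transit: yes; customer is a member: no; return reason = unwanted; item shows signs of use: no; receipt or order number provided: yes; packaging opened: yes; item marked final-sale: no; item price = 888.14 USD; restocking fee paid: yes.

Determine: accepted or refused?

Accepted

Atomic conditions:
  original tags attached: no → false
  restocking fee paid: yes → true
  item shows signs of use: no → false
  return reason = unwanted: unwanted == unwanted is true
  damaged in transit: yes → true
  item marked final-sale: no → false
  days since delivery ≥ 169 days: 192 ≥ 169 is true
  receipt or order number provided: yes → true
  customer is a member: no → false
  item category = electronics: perishable == electronics is false
  packaging opened: yes → true
  item price ≤ 2332.64 USD: 888.14 ≤ 2332.64 is true
  item price ≥ 249.71 USD: 888.14 ≥ 249.71 is true
  NOT item marked final-sale: no → true
Combine:
[1.1] false OR true = true
[1.2] false OR true = true
[1.3] true AND false = false
[1] true AND true AND false = false
[2.1.1.2] true OR false = true
[2.1.1] true OR true = true
[2.1] NOT true = false
[2.2.1.1] false AND true = false
[2.2.1.2.1] true OR true = true
[2.2.1.2] NOT true = false
[2.2.1] false AND false = false
[2.2] NOT false = true
[2] false OR true = true
[3] true → true = true
[root] false OR true OR true = true
Overall: true → accepted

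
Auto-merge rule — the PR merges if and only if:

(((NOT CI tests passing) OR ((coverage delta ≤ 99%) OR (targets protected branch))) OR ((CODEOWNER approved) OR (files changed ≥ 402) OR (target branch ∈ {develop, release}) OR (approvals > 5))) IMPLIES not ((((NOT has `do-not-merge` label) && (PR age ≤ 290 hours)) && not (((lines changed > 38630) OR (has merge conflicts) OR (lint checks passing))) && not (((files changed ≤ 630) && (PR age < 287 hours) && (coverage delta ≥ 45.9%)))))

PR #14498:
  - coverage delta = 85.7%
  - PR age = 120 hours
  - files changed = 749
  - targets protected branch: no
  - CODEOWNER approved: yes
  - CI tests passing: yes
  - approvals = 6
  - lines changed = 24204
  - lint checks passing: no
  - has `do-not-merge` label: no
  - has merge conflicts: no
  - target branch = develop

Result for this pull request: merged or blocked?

Atomic conditions:
  NOT CI tests passing: yes → false
  coverage delta ≤ 99%: 85.7 ≤ 99 is true
  targets protected branch: no → false
  CODEOWNER approved: yes → true
  files changed ≥ 402: 749 ≥ 402 is true
  target branch ∈ {develop, release}: develop is in the set → true
  approvals > 5: 6 > 5 is true
  NOT has `do-not-merge` label: no → true
  PR age ≤ 290 hours: 120 ≤ 290 is true
  lines changed > 38630: 24204 > 38630 is false
  has merge conflicts: no → false
  lint checks passing: no → false
  files changed ≤ 630: 749 ≤ 630 is false
  PR age < 287 hours: 120 < 287 is true
  coverage delta ≥ 45.9%: 85.7 ≥ 45.9 is true
Combine:
[1.1.2] true OR false = true
[1.1] false OR true = true
[1.2] true OR true OR true OR true = true
[1] true OR true = true
[2.1.1] true AND true = true
[2.1.2.1] false OR false OR false = false
[2.1.2] NOT false = true
[2.1.3.1] false AND true AND true = false
[2.1.3] NOT false = true
[2.1] true AND true AND true = true
[2] NOT true = false
[root] true → false = false
Overall: false → blocked

Blocked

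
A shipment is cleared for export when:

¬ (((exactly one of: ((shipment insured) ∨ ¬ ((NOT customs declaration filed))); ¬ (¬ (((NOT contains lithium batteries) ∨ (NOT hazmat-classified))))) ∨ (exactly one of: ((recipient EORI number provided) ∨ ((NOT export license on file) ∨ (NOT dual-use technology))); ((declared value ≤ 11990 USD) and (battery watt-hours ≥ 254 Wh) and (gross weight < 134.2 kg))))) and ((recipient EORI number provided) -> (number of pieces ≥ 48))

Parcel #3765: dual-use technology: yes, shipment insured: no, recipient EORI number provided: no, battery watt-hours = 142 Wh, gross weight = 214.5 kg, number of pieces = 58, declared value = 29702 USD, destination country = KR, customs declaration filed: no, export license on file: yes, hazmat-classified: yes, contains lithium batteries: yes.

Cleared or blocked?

Cleared

Atomic conditions:
  shipment insured: no → false
  NOT customs declaration filed: no → true
  NOT contains lithium batteries: yes → false
  NOT hazmat-classified: yes → false
  recipient EORI number provided: no → false
  NOT export license on file: yes → false
  NOT dual-use technology: yes → false
  declared value ≤ 11990 USD: 29702 ≤ 11990 is false
  battery watt-hours ≥ 254 Wh: 142 ≥ 254 is false
  gross weight < 134.2 kg: 214.5 < 134.2 is false
  number of pieces ≥ 48: 58 ≥ 48 is true
Combine:
[1.1.1.1.2] NOT true = false
[1.1.1.1] false OR false = false
[1.1.1.2.1.1] false OR false = false
[1.1.1.2.1] NOT false = true
[1.1.1.2] NOT true = false
[1.1.1] exactly-one(false, false) = false
[1.1.2.1.2] false OR false = false
[1.1.2.1] false OR false = false
[1.1.2.2] false AND false AND false = false
[1.1.2] exactly-one(false, false) = false
[1.1] false OR false = false
[1] NOT false = true
[2] false → true (antecedent false ⇒ implication holds) = true
[root] true AND true = true
Overall: true → cleared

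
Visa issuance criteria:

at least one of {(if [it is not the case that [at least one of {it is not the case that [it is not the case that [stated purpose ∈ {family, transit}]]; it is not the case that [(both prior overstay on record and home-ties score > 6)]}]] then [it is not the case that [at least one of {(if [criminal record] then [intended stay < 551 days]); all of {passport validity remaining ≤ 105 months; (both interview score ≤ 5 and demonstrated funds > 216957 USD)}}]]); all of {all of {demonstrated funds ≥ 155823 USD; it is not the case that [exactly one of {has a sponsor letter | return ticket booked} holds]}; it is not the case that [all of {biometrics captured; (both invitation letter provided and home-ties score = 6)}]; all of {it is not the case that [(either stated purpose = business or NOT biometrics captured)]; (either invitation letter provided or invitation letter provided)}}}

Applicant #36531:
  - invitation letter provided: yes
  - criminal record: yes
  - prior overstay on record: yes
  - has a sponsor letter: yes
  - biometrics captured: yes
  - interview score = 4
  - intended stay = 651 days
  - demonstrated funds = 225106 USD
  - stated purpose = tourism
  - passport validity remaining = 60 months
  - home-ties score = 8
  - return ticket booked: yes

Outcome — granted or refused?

Granted

Atomic conditions:
  stated purpose ∈ {family, transit}: tourism is not in the set → false
  prior overstay on record: yes → true
  home-ties score > 6: 8 > 6 is true
  criminal record: yes → true
  intended stay < 551 days: 651 < 551 is false
  passport validity remaining ≤ 105 months: 60 ≤ 105 is true
  interview score ≤ 5: 4 ≤ 5 is true
  demonstrated funds > 216957 USD: 225106 > 216957 is true
  demonstrated funds ≥ 155823 USD: 225106 ≥ 155823 is true
  has a sponsor letter: yes → true
  return ticket booked: yes → true
  biometrics captured: yes → true
  invitation letter provided: yes → true
  home-ties score = 6: 8 == 6 is false
  stated purpose = business: tourism == business is false
  NOT biometrics captured: yes → false
Combine:
[1.1.1.1.1] NOT false = true
[1.1.1.1] NOT true = false
[1.1.1.2.1] true AND true = true
[1.1.1.2] NOT true = false
[1.1.1] false OR false = false
[1.1] NOT false = true
[1.2.1.1] true → false = false
[1.2.1.2.2] true AND true = true
[1.2.1.2] true AND true = true
[1.2.1] false OR true = true
[1.2] NOT true = false
[1] true → false = false
[2.1.2.1] exactly-one(true, true) = false
[2.1.2] NOT false = true
[2.1] true AND true = true
[2.2.1.2] true AND false = false
[2.2.1] true AND false = false
[2.2] NOT false = true
[2.3.1.1] false OR false = false
[2.3.1] NOT false = true
[2.3.2] true OR true = true
[2.3] true AND true = true
[2] true AND true AND true = true
[root] false OR true = true
Overall: true → granted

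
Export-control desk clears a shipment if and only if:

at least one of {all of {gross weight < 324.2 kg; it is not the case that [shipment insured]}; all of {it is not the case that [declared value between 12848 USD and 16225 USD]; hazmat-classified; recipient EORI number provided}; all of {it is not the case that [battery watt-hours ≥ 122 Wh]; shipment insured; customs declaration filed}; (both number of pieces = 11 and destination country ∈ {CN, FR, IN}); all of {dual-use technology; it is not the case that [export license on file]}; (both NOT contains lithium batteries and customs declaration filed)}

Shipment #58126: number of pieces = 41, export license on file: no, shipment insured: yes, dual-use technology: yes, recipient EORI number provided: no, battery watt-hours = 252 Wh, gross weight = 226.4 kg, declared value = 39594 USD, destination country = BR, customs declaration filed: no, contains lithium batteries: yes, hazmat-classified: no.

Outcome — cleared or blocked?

Atomic conditions:
  gross weight < 324.2 kg: 226.4 < 324.2 is true
  shipment insured: yes → true
  declared value between 12848 USD and 16225 USD: 39594 in [12848, 16225] is false
  hazmat-classified: no → false
  recipient EORI number provided: no → false
  battery watt-hours ≥ 122 Wh: 252 ≥ 122 is true
  customs declaration filed: no → false
  number of pieces = 11: 41 == 11 is false
  destination country ∈ {CN, FR, IN}: BR is not in the set → false
  dual-use technology: yes → true
  export license on file: no → false
  NOT contains lithium batteries: yes → false
Combine:
[1.2] NOT true = false
[1] true AND false = false
[2.1] NOT false = true
[2] true AND false AND false = false
[3.1] NOT true = false
[3] false AND true AND false = false
[4] false AND false = false
[5.2] NOT false = true
[5] true AND true = true
[6] false AND false = false
[root] false OR false OR false OR false OR true OR false = true
Overall: true → cleared

Cleared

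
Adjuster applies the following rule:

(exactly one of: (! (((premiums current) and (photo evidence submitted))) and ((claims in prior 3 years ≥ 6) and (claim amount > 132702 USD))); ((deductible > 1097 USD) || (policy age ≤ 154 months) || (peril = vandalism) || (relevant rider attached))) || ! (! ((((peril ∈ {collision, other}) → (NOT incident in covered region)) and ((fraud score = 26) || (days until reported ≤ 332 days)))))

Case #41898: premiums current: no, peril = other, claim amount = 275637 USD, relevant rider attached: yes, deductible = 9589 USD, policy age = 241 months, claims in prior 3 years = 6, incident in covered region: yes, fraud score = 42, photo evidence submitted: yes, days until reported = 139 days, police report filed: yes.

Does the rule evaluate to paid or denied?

Atomic conditions:
  premiums current: no → false
  photo evidence submitted: yes → true
  claims in prior 3 years ≥ 6: 6 ≥ 6 is true
  claim amount > 132702 USD: 275637 > 132702 is true
  deductible > 1097 USD: 9589 > 1097 is true
  policy age ≤ 154 months: 241 ≤ 154 is false
  peril = vandalism: other == vandalism is false
  relevant rider attached: yes → true
  peril ∈ {collision, other}: other is in the set → true
  NOT incident in covered region: yes → false
  fraud score = 26: 42 == 26 is false
  days until reported ≤ 332 days: 139 ≤ 332 is true
Combine:
[1.1.1.1] false AND true = false
[1.1.1] NOT false = true
[1.1.2] true AND true = true
[1.1] true AND true = true
[1.2] true OR false OR false OR true = true
[1] exactly-one(true, true) = false
[2.1.1.1] true → false = false
[2.1.1.2] false OR true = true
[2.1.1] false AND true = false
[2.1] NOT false = true
[2] NOT true = false
[root] false OR false = false
Overall: false → denied

Denied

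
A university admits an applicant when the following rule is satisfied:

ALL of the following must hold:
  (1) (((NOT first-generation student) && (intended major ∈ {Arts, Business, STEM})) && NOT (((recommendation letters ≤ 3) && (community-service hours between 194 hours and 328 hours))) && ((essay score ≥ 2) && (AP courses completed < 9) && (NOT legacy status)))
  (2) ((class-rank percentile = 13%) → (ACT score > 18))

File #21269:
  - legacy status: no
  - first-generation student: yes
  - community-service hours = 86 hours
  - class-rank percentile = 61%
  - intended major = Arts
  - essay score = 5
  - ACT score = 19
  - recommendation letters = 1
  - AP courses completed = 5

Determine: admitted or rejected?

Rejected

Atomic conditions:
  NOT first-generation student: yes → false
  intended major ∈ {Arts, Business, STEM}: Arts is in the set → true
  recommendation letters ≤ 3: 1 ≤ 3 is true
  community-service hours between 194 hours and 328 hours: 86 in [194, 328] is false
  essay score ≥ 2: 5 ≥ 2 is true
  AP courses completed < 9: 5 < 9 is true
  NOT legacy status: no → true
  class-rank percentile = 13%: 61 == 13 is false
  ACT score > 18: 19 > 18 is true
Combine:
[1.1] false AND true = false
[1.2.1] true AND false = false
[1.2] NOT false = true
[1.3] true AND true AND true = true
[1] false AND true AND true = false
[2] false → true (antecedent false ⇒ implication holds) = true
[root] false AND true = false
Overall: false → rejected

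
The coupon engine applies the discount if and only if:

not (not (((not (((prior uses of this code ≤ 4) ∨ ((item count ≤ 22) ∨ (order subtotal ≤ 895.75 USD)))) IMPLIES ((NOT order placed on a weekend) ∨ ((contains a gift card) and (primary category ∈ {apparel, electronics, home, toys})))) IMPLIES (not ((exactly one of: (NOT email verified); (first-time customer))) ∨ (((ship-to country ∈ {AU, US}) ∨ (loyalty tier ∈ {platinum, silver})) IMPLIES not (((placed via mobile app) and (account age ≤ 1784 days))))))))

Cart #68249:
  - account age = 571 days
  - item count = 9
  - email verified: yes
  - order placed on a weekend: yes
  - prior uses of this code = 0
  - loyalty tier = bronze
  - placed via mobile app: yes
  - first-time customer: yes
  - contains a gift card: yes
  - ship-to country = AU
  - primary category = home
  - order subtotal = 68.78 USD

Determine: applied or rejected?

Atomic conditions:
  prior uses of this code ≤ 4: 0 ≤ 4 is true
  item count ≤ 22: 9 ≤ 22 is true
  order subtotal ≤ 895.75 USD: 68.78 ≤ 895.75 is true
  NOT order placed on a weekend: yes → false
  contains a gift card: yes → true
  primary category ∈ {apparel, electronics, home, toys}: home is in the set → true
  NOT email verified: yes → false
  first-time customer: yes → true
  ship-to country ∈ {AU, US}: AU is in the set → true
  loyalty tier ∈ {platinum, silver}: bronze is not in the set → false
  placed via mobile app: yes → true
  account age ≤ 1784 days: 571 ≤ 1784 is true
Combine:
[1.1.1.1.1.2] true OR true = true
[1.1.1.1.1] true OR true = true
[1.1.1.1] NOT true = false
[1.1.1.2.2] true AND true = true
[1.1.1.2] false OR true = true
[1.1.1] false → true (antecedent false ⇒ implication holds) = true
[1.1.2.1.1] exactly-one(false, true) = true
[1.1.2.1] NOT true = false
[1.1.2.2.1] true OR false = true
[1.1.2.2.2.1] true AND true = true
[1.1.2.2.2] NOT true = false
[1.1.2.2] true → false = false
[1.1.2] false OR false = false
[1.1] true → false = false
[1] NOT false = true
[root] NOT true = false
Overall: false → rejected

Rejected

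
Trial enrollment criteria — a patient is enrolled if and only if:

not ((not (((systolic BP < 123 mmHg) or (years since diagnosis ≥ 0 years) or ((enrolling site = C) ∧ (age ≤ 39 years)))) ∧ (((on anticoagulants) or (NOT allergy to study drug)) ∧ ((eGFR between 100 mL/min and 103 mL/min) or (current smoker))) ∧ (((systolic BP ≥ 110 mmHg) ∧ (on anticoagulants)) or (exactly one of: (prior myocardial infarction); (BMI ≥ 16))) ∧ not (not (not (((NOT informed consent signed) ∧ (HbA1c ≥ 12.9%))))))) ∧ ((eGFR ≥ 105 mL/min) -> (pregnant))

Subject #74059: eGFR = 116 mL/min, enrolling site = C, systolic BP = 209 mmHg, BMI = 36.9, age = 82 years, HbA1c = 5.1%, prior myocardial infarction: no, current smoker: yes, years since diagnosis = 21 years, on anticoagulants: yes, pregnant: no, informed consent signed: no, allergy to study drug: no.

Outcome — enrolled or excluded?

Atomic conditions:
  systolic BP < 123 mmHg: 209 < 123 is false
  years since diagnosis ≥ 0 years: 21 ≥ 0 is true
  enrolling site = C: C == C is true
  age ≤ 39 years: 82 ≤ 39 is false
  on anticoagulants: yes → true
  NOT allergy to study drug: no → true
  eGFR between 100 mL/min and 103 mL/min: 116 in [100, 103] is false
  current smoker: yes → true
  systolic BP ≥ 110 mmHg: 209 ≥ 110 is true
  prior myocardial infarction: no → false
  BMI ≥ 16: 36.9 ≥ 16 is true
  NOT informed consent signed: no → true
  HbA1c ≥ 12.9%: 5.1 ≥ 12.9 is false
  eGFR ≥ 105 mL/min: 116 ≥ 105 is true
  pregnant: no → false
Combine:
[1.1.1.1.3] true AND false = false
[1.1.1.1] false OR true OR false = true
[1.1.1] NOT true = false
[1.1.2.1] true OR true = true
[1.1.2.2] false OR true = true
[1.1.2] true AND true = true
[1.1.3.1] true AND true = true
[1.1.3.2] exactly-one(false, true) = true
[1.1.3] true OR true = true
[1.1.4.1.1.1] true AND false = false
[1.1.4.1.1] NOT false = true
[1.1.4.1] NOT true = false
[1.1.4] NOT false = true
[1.1] false AND true AND true AND true = false
[1] NOT false = true
[2] true → false = false
[root] true AND false = false
Overall: false → excluded

Excluded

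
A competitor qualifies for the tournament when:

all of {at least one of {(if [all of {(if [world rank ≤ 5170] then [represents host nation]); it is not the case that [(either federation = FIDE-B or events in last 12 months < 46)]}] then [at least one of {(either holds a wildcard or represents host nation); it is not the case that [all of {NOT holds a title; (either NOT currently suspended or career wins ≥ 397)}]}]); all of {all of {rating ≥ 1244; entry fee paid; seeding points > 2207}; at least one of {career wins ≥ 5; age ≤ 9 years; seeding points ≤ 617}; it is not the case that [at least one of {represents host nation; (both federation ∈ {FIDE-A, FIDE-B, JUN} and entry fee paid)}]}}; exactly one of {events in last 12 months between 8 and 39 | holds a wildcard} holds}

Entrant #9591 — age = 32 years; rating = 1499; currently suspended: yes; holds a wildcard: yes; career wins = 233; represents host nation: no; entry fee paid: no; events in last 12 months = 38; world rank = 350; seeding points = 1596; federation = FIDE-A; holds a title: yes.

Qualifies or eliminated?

Atomic conditions:
  world rank ≤ 5170: 350 ≤ 5170 is true
  represents host nation: no → false
  federation = FIDE-B: FIDE-A == FIDE-B is false
  events in last 12 months < 46: 38 < 46 is true
  holds a wildcard: yes → true
  NOT holds a title: yes → false
  NOT currently suspended: yes → false
  career wins ≥ 397: 233 ≥ 397 is false
  rating ≥ 1244: 1499 ≥ 1244 is true
  entry fee paid: no → false
  seeding points > 2207: 1596 > 2207 is false
  career wins ≥ 5: 233 ≥ 5 is true
  age ≤ 9 years: 32 ≤ 9 is false
  seeding points ≤ 617: 1596 ≤ 617 is false
  federation ∈ {FIDE-A, FIDE-B, JUN}: FIDE-A is in the set → true
  events in last 12 months between 8 and 39: 38 in [8, 39] is true
Combine:
[1.1.1.1] true → false = false
[1.1.1.2.1] false OR true = true
[1.1.1.2] NOT true = false
[1.1.1] false AND false = false
[1.1.2.1] true OR false = true
[1.1.2.2.1.2] false OR false = false
[1.1.2.2.1] false AND false = false
[1.1.2.2] NOT false = true
[1.1.2] true OR true = true
[1.1] false → true (antecedent false ⇒ implication holds) = true
[1.2.1] true AND false AND false = false
[1.2.2] true OR false OR false = true
[1.2.3.1.2] true AND false = false
[1.2.3.1] false OR false = false
[1.2.3] NOT false = true
[1.2] false AND true AND true = false
[1] true OR false = true
[2] exactly-one(true, true) = false
[root] true AND false = false
Overall: false → eliminated

Eliminated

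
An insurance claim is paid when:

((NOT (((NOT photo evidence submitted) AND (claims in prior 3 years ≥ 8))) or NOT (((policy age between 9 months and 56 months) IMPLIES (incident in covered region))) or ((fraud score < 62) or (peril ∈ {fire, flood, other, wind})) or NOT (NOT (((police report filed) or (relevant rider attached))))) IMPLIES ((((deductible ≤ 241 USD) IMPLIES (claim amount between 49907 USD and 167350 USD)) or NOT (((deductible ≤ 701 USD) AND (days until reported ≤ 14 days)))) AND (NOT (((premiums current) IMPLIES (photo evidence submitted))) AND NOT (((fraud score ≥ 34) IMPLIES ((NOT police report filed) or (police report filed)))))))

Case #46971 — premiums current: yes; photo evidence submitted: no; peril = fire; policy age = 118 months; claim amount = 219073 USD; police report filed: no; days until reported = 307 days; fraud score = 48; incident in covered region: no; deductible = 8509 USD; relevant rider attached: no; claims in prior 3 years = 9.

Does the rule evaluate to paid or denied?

Atomic conditions:
  NOT photo evidence submitted: no → true
  claims in prior 3 years ≥ 8: 9 ≥ 8 is true
  policy age between 9 months and 56 months: 118 in [9, 56] is false
  incident in covered region: no → false
  fraud score < 62: 48 < 62 is true
  peril ∈ {fire, flood, other, wind}: fire is in the set → true
  police report filed: no → false
  relevant rider attached: no → false
  deductible ≤ 241 USD: 8509 ≤ 241 is false
  claim amount between 49907 USD and 167350 USD: 219073 in [49907, 167350] is false
  deductible ≤ 701 USD: 8509 ≤ 701 is false
  days until reported ≤ 14 days: 307 ≤ 14 is false
  premiums current: yes → true
  photo evidence submitted: no → false
  fraud score ≥ 34: 48 ≥ 34 is true
  NOT police report filed: no → true
Combine:
[1.1.1] true AND true = true
[1.1] NOT true = false
[1.2.1] false → false (antecedent false ⇒ implication holds) = true
[1.2] NOT true = false
[1.3] true OR true = true
[1.4.1.1] false OR false = false
[1.4.1] NOT false = true
[1.4] NOT true = false
[1] false OR false OR true OR false = true
[2.1.1] false → false (antecedent false ⇒ implication holds) = true
[2.1.2.1] false AND false = false
[2.1.2] NOT false = true
[2.1] true OR true = true
[2.2.1.1] true → false = false
[2.2.1] NOT false = true
[2.2.2.1.2] true OR false = true
[2.2.2.1] true → true = true
[2.2.2] NOT true = false
[2.2] true AND false = false
[2] true AND false = false
[root] true → false = false
Overall: false → denied

Denied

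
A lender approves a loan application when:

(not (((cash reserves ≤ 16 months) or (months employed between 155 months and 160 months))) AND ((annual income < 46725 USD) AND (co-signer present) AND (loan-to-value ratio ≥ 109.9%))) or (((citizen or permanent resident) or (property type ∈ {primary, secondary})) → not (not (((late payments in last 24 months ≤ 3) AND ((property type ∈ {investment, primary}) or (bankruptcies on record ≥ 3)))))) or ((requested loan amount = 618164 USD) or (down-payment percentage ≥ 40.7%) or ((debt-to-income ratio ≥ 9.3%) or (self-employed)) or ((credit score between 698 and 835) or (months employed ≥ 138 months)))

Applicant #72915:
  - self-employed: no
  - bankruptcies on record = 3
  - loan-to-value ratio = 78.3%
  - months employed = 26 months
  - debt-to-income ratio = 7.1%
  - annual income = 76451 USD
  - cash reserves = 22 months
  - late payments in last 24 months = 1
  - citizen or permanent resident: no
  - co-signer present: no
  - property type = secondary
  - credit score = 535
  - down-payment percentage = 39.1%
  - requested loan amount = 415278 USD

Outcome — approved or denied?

Approved

Atomic conditions:
  cash reserves ≤ 16 months: 22 ≤ 16 is false
  months employed between 155 months and 160 months: 26 in [155, 160] is false
  annual income < 46725 USD: 76451 < 46725 is false
  co-signer present: no → false
  loan-to-value ratio ≥ 109.9%: 78.3 ≥ 109.9 is false
  citizen or permanent resident: no → false
  property type ∈ {primary, secondary}: secondary is in the set → true
  late payments in last 24 months ≤ 3: 1 ≤ 3 is true
  property type ∈ {investment, primary}: secondary is not in the set → false
  bankruptcies on record ≥ 3: 3 ≥ 3 is true
  requested loan amount = 618164 USD: 415278 == 618164 is false
  down-payment percentage ≥ 40.7%: 39.1 ≥ 40.7 is false
  debt-to-income ratio ≥ 9.3%: 7.1 ≥ 9.3 is false
  self-employed: no → false
  credit score between 698 and 835: 535 in [698, 835] is false
  months employed ≥ 138 months: 26 ≥ 138 is false
Combine:
[1.1.1] false OR false = false
[1.1] NOT false = true
[1.2] false AND false AND false = false
[1] true AND false = false
[2.1] false OR true = true
[2.2.1.1.2] false OR true = true
[2.2.1.1] true AND true = true
[2.2.1] NOT true = false
[2.2] NOT false = true
[2] true → true = true
[3.3] false OR false = false
[3.4] false OR false = false
[3] false OR false OR false OR false = false
[root] false OR true OR false = true
Overall: true → approved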